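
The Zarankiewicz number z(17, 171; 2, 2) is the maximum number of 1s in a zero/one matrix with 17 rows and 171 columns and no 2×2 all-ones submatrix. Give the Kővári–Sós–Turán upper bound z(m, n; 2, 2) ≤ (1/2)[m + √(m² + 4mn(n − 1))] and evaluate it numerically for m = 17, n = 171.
z(17, 171; 2, 2) ≤ (1/2)[17 + √(17² + 4·17·171·170)] = (1/2)[17 + √1977049] = 711.5379

Kővári–Sós–Turán: let r_1, ..., r_17 be the row sums and z = Σ r_i the total number of 1s. Each pair of columns can share at most one row with both entries 1 (else a 2×2 all-ones block appears), so Σ_i C(r_i, 2) ≤ C(171, 2) = 14535. By convexity Σ_i C(r_i, 2) ≥ 17·C(z/17, 2) = z(z − 17)/(2·17), giving z² − 17z − 17·171·170 ≤ 0 and hence z ≤ (1/2)[17 + √(289 + 4·494190)] = (1/2)[17 + √1977049] ≈ (1/2)(17 + 1406.0757) = 711.5379.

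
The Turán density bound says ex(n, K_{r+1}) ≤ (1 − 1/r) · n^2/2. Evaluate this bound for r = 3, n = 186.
Turán density bound = (2/3) · 186^2/2 = 11532

Turán's theorem: ex(n, K_{r+1}) is achieved by the complete r-partite Turán graph T(n, r) with parts as balanced as possible, and is at most (1 − 1/r) · n^2/2. For r = 3, n = 186: the density bound is (2/3) · 34596/2 = 11532. Since 3 ∣ 186, the Turán graph T(186, 3) has parts of equal size 62, and its edge count e(T(186, 3)) = 11532 attains the density bound exactly.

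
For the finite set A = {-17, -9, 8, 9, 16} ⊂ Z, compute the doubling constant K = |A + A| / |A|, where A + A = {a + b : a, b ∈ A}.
K = |A + A| / |A| = 14/5

Enumerate A + A = {a + b : a, b ∈ A}. With |A| = 5, there are |A|^2 = 25 ordered sum pairs; collecting distinct values, A + A = {-34, -26, -18, -9, -8, -1, 0, 7, 16, 17, 18, 24, 25, 32}, so |A + A| = 14. Thus K = 14/5. For comparison, the minimum possible |A + A| over all 5-element sets is 2·5 − 1 = 9 (so min K = 9/5), attained only by arithmetic progressions.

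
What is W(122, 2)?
W(122, 2) = 122 + 1 = 123

A 2-term AP is any pair of integers, so a monochromatic 2-AP exists iff some colour is used at least twice. With 122 colours, the colouring i ↦ i on {1, ..., 122} uses each colour once, avoiding any monochromatic pair, so W(122, 2) > 122. For {1, ..., 123}, pigeonhole forces two integers of the same colour, which form a monochromatic 2-AP. Hence W(122, 2) = 123.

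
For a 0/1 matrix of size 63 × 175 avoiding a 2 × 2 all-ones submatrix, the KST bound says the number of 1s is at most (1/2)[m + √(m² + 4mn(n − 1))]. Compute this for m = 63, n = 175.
z(63, 175; 2, 2) ≤ (1/2)[63 + √(63² + 4·63·175·174)] = (1/2)[63 + √7677369] = 1416.9033

Kővári–Sós–Turán: let r_1, ..., r_63 be the row sums and z = Σ r_i the total number of 1s. Each pair of columns can share at most one row with both entries 1 (else a 2×2 all-ones block appears), so Σ_i C(r_i, 2) ≤ C(175, 2) = 15225. By convexity Σ_i C(r_i, 2) ≥ 63·C(z/63, 2) = z(z − 63)/(2·63), giving z² − 63z − 63·175·174 ≤ 0 and hence z ≤ (1/2)[63 + √(3969 + 4·1918350)] = (1/2)[63 + √7677369] ≈ (1/2)(63 + 2770.8066) = 1416.9033.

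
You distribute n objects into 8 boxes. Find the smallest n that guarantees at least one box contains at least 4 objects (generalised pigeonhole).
n = (4 − 1)·8 + 1 = 25

By the generalised pigeonhole principle, to guarantee some box contains ≥ r objects we need more than (r − 1) · k objects total. Threshold: n = (r − 1) · k + 1. With r = 4 and k = 8: n = 3 · 8 + 1 = 24 + 1 = 25. For n = 24 = 3 · 8, we can put exactly 3 objects in every box, avoiding 4 in any single one — so 25 is tight.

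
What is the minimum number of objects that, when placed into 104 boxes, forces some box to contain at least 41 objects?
n = (41 − 1)·104 + 1 = 4161

By the generalised pigeonhole principle, to guarantee some box contains ≥ r objects we need more than (r − 1) · k objects total. Threshold: n = (r − 1) · k + 1. With r = 41 and k = 104: n = 40 · 104 + 1 = 4160 + 1 = 4161. For n = 4160 = 40 · 104, we can put exactly 40 objects in every box, avoiding 41 in any single one — so 4161 is tight.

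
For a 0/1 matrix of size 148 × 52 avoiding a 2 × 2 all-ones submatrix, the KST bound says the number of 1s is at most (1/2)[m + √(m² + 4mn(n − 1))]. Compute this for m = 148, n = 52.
z(148, 52; 2, 2) ≤ (1/2)[148 + √(148² + 4·148·52·51)] = (1/2)[148 + √1591888] = 704.8502

Kővári–Sós–Turán: let r_1, ..., r_148 be the row sums and z = Σ r_i the total number of 1s. Each pair of columns can share at most one row with both entries 1 (else a 2×2 all-ones block appears), so Σ_i C(r_i, 2) ≤ C(52, 2) = 1326. By convexity Σ_i C(r_i, 2) ≥ 148·C(z/148, 2) = z(z − 148)/(2·148), giving z² − 148z − 148·52·51 ≤ 0 and hence z ≤ (1/2)[148 + √(21904 + 4·392496)] = (1/2)[148 + √1591888] ≈ (1/2)(148 + 1261.7004) = 704.8502.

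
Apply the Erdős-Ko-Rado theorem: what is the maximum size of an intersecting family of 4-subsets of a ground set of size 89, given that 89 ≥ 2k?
max |F| = C(88, 3) = 109736

Erdős-Ko-Rado (1961): when n ≥ 2k, max |F| = C(n−1, k−1). The bound is attained by the star {A : i ∈ A} for any fixed i ∈ [n]. Here C(89−1, 4−1) = C(88, 3) = 109736.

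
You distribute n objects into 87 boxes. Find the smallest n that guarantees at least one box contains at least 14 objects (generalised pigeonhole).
n = (14 − 1)·87 + 1 = 1132

By the generalised pigeonhole principle, to guarantee some box contains ≥ r objects we need more than (r − 1) · k objects total. Threshold: n = (r − 1) · k + 1. With r = 14 and k = 87: n = 13 · 87 + 1 = 1131 + 1 = 1132. For n = 1131 = 13 · 87, we can put exactly 13 objects in every box, avoiding 14 in any single one — so 1132 is tight.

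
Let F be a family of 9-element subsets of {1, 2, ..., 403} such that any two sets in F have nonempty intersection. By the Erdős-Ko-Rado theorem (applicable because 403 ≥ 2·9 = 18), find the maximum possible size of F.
max |F| = C(402, 8) = 15770615726749950

Erdős-Ko-Rado (1961): when n ≥ 2k, max |F| = C(n−1, k−1). The bound is attained by the star {A : i ∈ A} for any fixed i ∈ [n]. Here C(403−1, 9−1) = C(402, 8) = 15770615726749950.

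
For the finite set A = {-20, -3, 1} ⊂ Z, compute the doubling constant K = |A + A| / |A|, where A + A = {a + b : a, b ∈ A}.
K = |A + A| / |A| = 6/3 = 2

Enumerate A + A = {a + b : a, b ∈ A}. With |A| = 3, there are |A|^2 = 9 ordered sum pairs; collecting distinct values, A + A = {-40, -23, -19, -6, -2, 2}, so |A + A| = 6. Thus K = 6/3 = 2. For comparison, the minimum possible |A + A| over all 3-element sets is 2·3 − 1 = 5 (so min K = 5/3), attained only by arithmetic progressions.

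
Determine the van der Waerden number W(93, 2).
W(93, 2) = 93 + 1 = 94

A 2-term AP is any pair of integers, so a monochromatic 2-AP exists iff some colour is used at least twice. With 93 colours, the colouring i ↦ i on {1, ..., 93} uses each colour once, avoiding any monochromatic pair, so W(93, 2) > 93. For {1, ..., 94}, pigeonhole forces two integers of the same colour, which form a monochromatic 2-AP. Hence W(93, 2) = 94.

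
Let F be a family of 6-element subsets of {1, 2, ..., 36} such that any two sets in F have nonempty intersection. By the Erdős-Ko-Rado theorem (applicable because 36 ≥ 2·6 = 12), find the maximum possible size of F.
max |F| = C(35, 5) = 324632

Erdős-Ko-Rado (1961): when n ≥ 2k, max |F| = C(n−1, k−1). The bound is attained by the star {A : i ∈ A} for any fixed i ∈ [n]. Here C(36−1, 6−1) = C(35, 5) = 324632.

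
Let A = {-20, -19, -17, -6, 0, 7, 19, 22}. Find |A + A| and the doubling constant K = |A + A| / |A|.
K = |A + A| / |A| = 33/8

Enumerate A + A = {a + b : a, b ∈ A}. With |A| = 8, there are |A|^2 = 64 ordered sum pairs; collecting distinct values, A + A = {-40, -39, -38, -37, -36, -34, -26, -25, -23, -20, -19, -17, -13, -12, -10, -6, -1, 0, 1, 2, 3, 5, 7, 13, 14, 16, 19, 22, 26, 29, 38, 41, 44}, so |A + A| = 33. Thus K = 33/8. For comparison, the minimum possible |A + A| over all 8-element sets is 2·8 − 1 = 15 (so min K = 15/8), attained only by arithmetic progressions.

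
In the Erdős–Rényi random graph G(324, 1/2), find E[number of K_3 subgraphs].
E[# K_3] = C(324, 3) · (1/2)^C(3, 2) = 5616324 / 2^3 = 1404081/2 = 702040.5

For each 3-subset S of vertices (there are C(324, 3) = 5616324 such S), let X_S = 1 if S induces a K_3 (all C(3, 2) = 3 edges present). Then P(X_S = 1) = (1/2)^3 = 1/8. By linearity of expectation, E[# K_3] = C(324, 3) · (1/2)^3 = 5616324 / 8 = 1404081/2 = 702040.5.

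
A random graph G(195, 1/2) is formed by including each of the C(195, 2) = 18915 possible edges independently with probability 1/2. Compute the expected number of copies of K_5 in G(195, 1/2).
E[# K_5] = C(195, 5) · (1/2)^C(5, 2) = 2231243664 / 2^10 = 139452729/64 = 2178948.890625

For each 5-subset S of vertices (there are C(195, 5) = 2231243664 such S), let X_S = 1 if S induces a K_5 (all C(5, 2) = 10 edges present). Then P(X_S = 1) = (1/2)^10 = 1/1024. By linearity of expectation, E[# K_5] = C(195, 5) · (1/2)^10 = 2231243664 / 1024 = 139452729/64 = 2178948.890625.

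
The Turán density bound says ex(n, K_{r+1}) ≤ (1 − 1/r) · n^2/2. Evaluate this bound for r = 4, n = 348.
Turán density bound = (3/4) · 348^2/2 = 45414

Turán's theorem: ex(n, K_{r+1}) is achieved by the complete r-partite Turán graph T(n, r) with parts as balanced as possible, and is at most (1 − 1/r) · n^2/2. For r = 4, n = 348: the density bound is (3/4) · 121104/2 = 45414. Since 4 ∣ 348, the Turán graph T(348, 4) has parts of equal size 87, and its edge count e(T(348, 4)) = 45414 attains the density bound exactly.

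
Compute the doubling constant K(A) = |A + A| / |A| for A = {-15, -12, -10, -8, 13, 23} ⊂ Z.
K = |A + A| / |A| = 20/6 = 10/3

Enumerate A + A = {a + b : a, b ∈ A}. With |A| = 6, there are |A|^2 = 36 ordered sum pairs; collecting distinct values, A + A = {-30, -27, -25, -24, -23, -22, -20, -18, -16, -2, 1, 3, 5, 8, 11, 13, 15, 26, 36, 46}, so |A + A| = 20. Thus K = 20/6 = 10/3. For comparison, the minimum possible |A + A| over all 6-element sets is 2·6 − 1 = 11 (so min K = 11/6), attained only by arithmetic progressions.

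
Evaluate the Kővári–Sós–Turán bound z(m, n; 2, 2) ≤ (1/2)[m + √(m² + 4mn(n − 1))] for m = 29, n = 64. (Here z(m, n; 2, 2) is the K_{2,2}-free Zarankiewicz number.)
z(29, 64; 2, 2) ≤ (1/2)[29 + √(29² + 4·29·64·63)] = (1/2)[29 + √468553] = 356.7547

Kővári–Sós–Turán: let r_1, ..., r_29 be the row sums and z = Σ r_i the total number of 1s. Each pair of columns can share at most one row with both entries 1 (else a 2×2 all-ones block appears), so Σ_i C(r_i, 2) ≤ C(64, 2) = 2016. By convexity Σ_i C(r_i, 2) ≥ 29·C(z/29, 2) = z(z − 29)/(2·29), giving z² − 29z − 29·64·63 ≤ 0 and hence z ≤ (1/2)[29 + √(841 + 4·116928)] = (1/2)[29 + √468553] ≈ (1/2)(29 + 684.5093) = 356.7547.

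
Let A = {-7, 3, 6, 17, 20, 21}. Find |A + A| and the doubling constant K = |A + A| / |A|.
K = |A + A| / |A| = 20/6 = 10/3

Enumerate A + A = {a + b : a, b ∈ A}. With |A| = 6, there are |A|^2 = 36 ordered sum pairs; collecting distinct values, A + A = {-14, -4, -1, 6, 9, 10, 12, 13, 14, 20, 23, 24, 26, 27, 34, 37, 38, 40, 41, 42}, so |A + A| = 20. Thus K = 20/6 = 10/3. For comparison, the minimum possible |A + A| over all 6-element sets is 2·6 − 1 = 11 (so min K = 11/6), attained only by arithmetic progressions.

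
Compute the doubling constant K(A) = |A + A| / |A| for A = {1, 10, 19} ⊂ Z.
K = |A + A| / |A| = 5/3

Enumerate A + A = {a + b : a, b ∈ A}. With |A| = 3, there are |A|^2 = 9 ordered sum pairs; collecting distinct values, A + A = {2, 11, 20, 29, 38}, so |A + A| = 5. Thus K = 5/3. Here |A + A| = 2|A| − 1 = 5, the minimum possible — so K = 5/3 is minimal, which holds iff A is an arithmetic progression.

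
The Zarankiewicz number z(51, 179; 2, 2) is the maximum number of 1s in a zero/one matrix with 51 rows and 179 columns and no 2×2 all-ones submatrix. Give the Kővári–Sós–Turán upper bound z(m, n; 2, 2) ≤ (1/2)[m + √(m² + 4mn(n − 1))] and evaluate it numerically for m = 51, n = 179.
z(51, 179; 2, 2) ≤ (1/2)[51 + √(51² + 4·51·179·178)] = (1/2)[51 + √6502449] = 1300.495

Kővári–Sós–Turán: let r_1, ..., r_51 be the row sums and z = Σ r_i the total number of 1s. Each pair of columns can share at most one row with both entries 1 (else a 2×2 all-ones block appears), so Σ_i C(r_i, 2) ≤ C(179, 2) = 15931. By convexity Σ_i C(r_i, 2) ≥ 51·C(z/51, 2) = z(z − 51)/(2·51), giving z² − 51z − 51·179·178 ≤ 0 and hence z ≤ (1/2)[51 + √(2601 + 4·1624962)] = (1/2)[51 + √6502449] ≈ (1/2)(51 + 2549.99) = 1300.495.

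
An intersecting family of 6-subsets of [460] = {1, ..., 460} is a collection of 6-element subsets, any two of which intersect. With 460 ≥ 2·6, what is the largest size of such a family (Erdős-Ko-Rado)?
max |F| = C(459, 5) = 166107543966

The Erdős-Ko-Rado theorem states: for n ≥ 2k, an intersecting family of k-subsets of an n-element set has size at most C(n − 1, k − 1), with equality for 'star' families {A ⊆ [n] : |A| = k, i ∈ A} (fix an element i). For n = 460, k = 6: C(459, 5) = 166107543966.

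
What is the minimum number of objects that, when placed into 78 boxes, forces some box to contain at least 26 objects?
n = (26 − 1)·78 + 1 = 1951

By the generalised pigeonhole principle, to guarantee some box contains ≥ r objects we need more than (r − 1) · k objects total. Threshold: n = (r − 1) · k + 1. With r = 26 and k = 78: n = 25 · 78 + 1 = 1950 + 1 = 1951. For n = 1950 = 25 · 78, we can put exactly 25 objects in every box, avoiding 26 in any single one — so 1951 is tight.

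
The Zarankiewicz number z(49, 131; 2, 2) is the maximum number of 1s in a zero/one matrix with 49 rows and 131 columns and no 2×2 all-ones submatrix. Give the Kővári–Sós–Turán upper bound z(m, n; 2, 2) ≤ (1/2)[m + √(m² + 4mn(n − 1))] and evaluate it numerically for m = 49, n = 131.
z(49, 131; 2, 2) ≤ (1/2)[49 + √(49² + 4·49·131·130)] = (1/2)[49 + √3340281] = 938.3218

Kővári–Sós–Turán: let r_1, ..., r_49 be the row sums and z = Σ r_i the total number of 1s. Each pair of columns can share at most one row with both entries 1 (else a 2×2 all-ones block appears), so Σ_i C(r_i, 2) ≤ C(131, 2) = 8515. By convexity Σ_i C(r_i, 2) ≥ 49·C(z/49, 2) = z(z − 49)/(2·49), giving z² − 49z − 49·131·130 ≤ 0 and hence z ≤ (1/2)[49 + √(2401 + 4·834470)] = (1/2)[49 + √3340281] ≈ (1/2)(49 + 1827.6436) = 938.3218.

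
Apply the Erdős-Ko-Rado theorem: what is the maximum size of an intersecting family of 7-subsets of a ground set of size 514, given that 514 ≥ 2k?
max |F| = C(513, 6) = 24582576566016

Erdős-Ko-Rado (1961): when n ≥ 2k, max |F| = C(n−1, k−1). The bound is attained by the star {A : i ∈ A} for any fixed i ∈ [n]. Here C(514−1, 7−1) = C(513, 6) = 24582576566016.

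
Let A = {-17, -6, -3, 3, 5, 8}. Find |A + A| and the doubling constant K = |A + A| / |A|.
K = |A + A| / |A| = 18/6 = 3

Enumerate A + A = {a + b : a, b ∈ A}. With |A| = 6, there are |A|^2 = 36 ordered sum pairs; collecting distinct values, A + A = {-34, -23, -20, -14, -12, -9, -6, -3, -1, 0, 2, 5, 6, 8, 10, 11, 13, 16}, so |A + A| = 18. Thus K = 18/6 = 3. For comparison, the minimum possible |A + A| over all 6-element sets is 2·6 − 1 = 11 (so min K = 11/6), attained only by arithmetic progressions.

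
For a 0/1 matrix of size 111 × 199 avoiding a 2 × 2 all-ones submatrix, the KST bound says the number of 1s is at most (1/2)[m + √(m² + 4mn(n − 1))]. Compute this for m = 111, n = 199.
z(111, 199; 2, 2) ≤ (1/2)[111 + √(111² + 4·111·199·198)] = (1/2)[111 + √17506809] = 2147.5569

Kővári–Sós–Turán: let r_1, ..., r_111 be the row sums and z = Σ r_i the total number of 1s. Each pair of columns can share at most one row with both entries 1 (else a 2×2 all-ones block appears), so Σ_i C(r_i, 2) ≤ C(199, 2) = 19701. By convexity Σ_i C(r_i, 2) ≥ 111·C(z/111, 2) = z(z − 111)/(2·111), giving z² − 111z − 111·199·198 ≤ 0 and hence z ≤ (1/2)[111 + √(12321 + 4·4373622)] = (1/2)[111 + √17506809] ≈ (1/2)(111 + 4184.1139) = 2147.5569.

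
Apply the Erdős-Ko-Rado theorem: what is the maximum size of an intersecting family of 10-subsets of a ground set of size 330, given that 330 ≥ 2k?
max |F| = C(329, 9) = 111445839271195065

Erdős-Ko-Rado (1961): when n ≥ 2k, max |F| = C(n−1, k−1). The bound is attained by the star {A : i ∈ A} for any fixed i ∈ [n]. Here C(330−1, 10−1) = C(329, 9) = 111445839271195065.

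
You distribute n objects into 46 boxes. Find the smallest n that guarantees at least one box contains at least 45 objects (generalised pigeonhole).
n = (45 − 1)·46 + 1 = 2025

By the generalised pigeonhole principle, to guarantee some box contains ≥ r objects we need more than (r − 1) · k objects total. Threshold: n = (r − 1) · k + 1. With r = 45 and k = 46: n = 44 · 46 + 1 = 2024 + 1 = 2025. For n = 2024 = 44 · 46, we can put exactly 44 objects in every box, avoiding 45 in any single one — so 2025 is tight.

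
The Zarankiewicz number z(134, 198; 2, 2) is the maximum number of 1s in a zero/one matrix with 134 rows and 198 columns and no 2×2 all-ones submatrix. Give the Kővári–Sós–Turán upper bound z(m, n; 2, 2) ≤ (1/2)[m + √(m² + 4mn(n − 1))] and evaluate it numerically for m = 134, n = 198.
z(134, 198; 2, 2) ≤ (1/2)[134 + √(134² + 4·134·198·197)] = (1/2)[134 + √20925172] = 2354.202

Kővári–Sós–Turán: let r_1, ..., r_134 be the row sums and z = Σ r_i the total number of 1s. Each pair of columns can share at most one row with both entries 1 (else a 2×2 all-ones block appears), so Σ_i C(r_i, 2) ≤ C(198, 2) = 19503. By convexity Σ_i C(r_i, 2) ≥ 134·C(z/134, 2) = z(z − 134)/(2·134), giving z² − 134z − 134·198·197 ≤ 0 and hence z ≤ (1/2)[134 + √(17956 + 4·5226804)] = (1/2)[134 + √20925172] ≈ (1/2)(134 + 4574.404) = 2354.202.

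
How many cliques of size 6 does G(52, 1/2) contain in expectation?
E[# K_6] = C(52, 6) · (1/2)^C(6, 2) = 20358520 / 2^15 = 2544815/4096 ≈ 621.292725

For each 6-subset S of vertices (there are C(52, 6) = 20358520 such S), let X_S = 1 if S induces a K_6 (all C(6, 2) = 15 edges present). Then P(X_S = 1) = (1/2)^15 = 1/32768. By linearity of expectation, E[# K_6] = C(52, 6) · (1/2)^15 = 20358520 / 32768 = 2544815/4096 ≈ 621.292725.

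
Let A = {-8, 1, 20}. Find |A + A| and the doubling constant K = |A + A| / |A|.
K = |A + A| / |A| = 6/3 = 2

Enumerate A + A = {a + b : a, b ∈ A}. With |A| = 3, there are |A|^2 = 9 ordered sum pairs; collecting distinct values, A + A = {-16, -7, 2, 12, 21, 40}, so |A + A| = 6. Thus K = 6/3 = 2. For comparison, the minimum possible |A + A| over all 3-element sets is 2·3 − 1 = 5 (so min K = 5/3), attained only by arithmetic progressions.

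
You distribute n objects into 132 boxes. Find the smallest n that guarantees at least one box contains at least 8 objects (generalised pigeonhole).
n = (8 − 1)·132 + 1 = 925

By the generalised pigeonhole principle, to guarantee some box contains ≥ r objects we need more than (r − 1) · k objects total. Threshold: n = (r − 1) · k + 1. With r = 8 and k = 132: n = 7 · 132 + 1 = 924 + 1 = 925. For n = 924 = 7 · 132, we can put exactly 7 objects in every box, avoiding 8 in any single one — so 925 is tight.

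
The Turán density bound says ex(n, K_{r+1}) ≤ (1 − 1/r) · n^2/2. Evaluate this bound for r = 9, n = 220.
Turán density bound = (8/9) · 220^2/2 = 193600/9 ≈ 21511.1111

Turán's theorem: ex(n, K_{r+1}) is achieved by the complete r-partite Turán graph T(n, r) with parts as balanced as possible, and is at most (1 − 1/r) · n^2/2. For r = 9, n = 220: the density bound is (8/9) · 48400/2 = 193600/9 ≈ 21511.1111. The integer-valued extremum is e(T(220, 9)) = 21510, which is strictly less than the density bound 193600/9 since 9 ∤ 220 (the parts of T(220, 9) cannot all be equal).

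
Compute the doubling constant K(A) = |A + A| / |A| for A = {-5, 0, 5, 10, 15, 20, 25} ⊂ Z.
K = |A + A| / |A| = 13/7

Enumerate A + A = {a + b : a, b ∈ A}. With |A| = 7, there are |A|^2 = 49 ordered sum pairs; collecting distinct values, A + A = {-10, -5, 0, 5, 10, 15, 20, 25, 30, 35, 40, 45, 50}, so |A + A| = 13. Thus K = 13/7. Here |A + A| = 2|A| − 1 = 13, the minimum possible — so K = 13/7 is minimal, which holds iff A is an arithmetic progression.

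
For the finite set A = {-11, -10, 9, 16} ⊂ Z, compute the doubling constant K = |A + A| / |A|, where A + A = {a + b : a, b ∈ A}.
K = |A + A| / |A| = 10/4 = 5/2

Enumerate A + A = {a + b : a, b ∈ A}. With |A| = 4, there are |A|^2 = 16 ordered sum pairs; collecting distinct values, A + A = {-22, -21, -20, -2, -1, 5, 6, 18, 25, 32}, so |A + A| = 10. Thus K = 10/4 = 5/2. For comparison, the minimum possible |A + A| over all 4-element sets is 2·4 − 1 = 7 (so min K = 7/4), attained only by arithmetic progressions.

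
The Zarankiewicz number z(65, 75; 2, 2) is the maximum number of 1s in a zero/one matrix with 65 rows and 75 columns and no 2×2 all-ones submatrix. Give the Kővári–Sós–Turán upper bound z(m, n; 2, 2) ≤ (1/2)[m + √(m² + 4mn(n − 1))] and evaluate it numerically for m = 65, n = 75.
z(65, 75; 2, 2) ≤ (1/2)[65 + √(65² + 4·65·75·74)] = (1/2)[65 + √1447225] = 634.0033

Kővári–Sós–Turán: let r_1, ..., r_65 be the row sums and z = Σ r_i the total number of 1s. Each pair of columns can share at most one row with both entries 1 (else a 2×2 all-ones block appears), so Σ_i C(r_i, 2) ≤ C(75, 2) = 2775. By convexity Σ_i C(r_i, 2) ≥ 65·C(z/65, 2) = z(z − 65)/(2·65), giving z² − 65z − 65·75·74 ≤ 0 and hence z ≤ (1/2)[65 + √(4225 + 4·360750)] = (1/2)[65 + √1447225] ≈ (1/2)(65 + 1203.0067) = 634.0033.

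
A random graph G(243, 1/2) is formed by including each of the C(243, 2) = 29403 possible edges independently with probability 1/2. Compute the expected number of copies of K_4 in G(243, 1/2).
E[# K_4] = C(243, 4) · (1/2)^C(4, 2) = 141722460 / 2^6 = 35430615/16 = 2214413.4375

For each 4-subset S of vertices (there are C(243, 4) = 141722460 such S), let X_S = 1 if S induces a K_4 (all C(4, 2) = 6 edges present). Then P(X_S = 1) = (1/2)^6 = 1/64. By linearity of expectation, E[# K_4] = C(243, 4) · (1/2)^6 = 141722460 / 64 = 35430615/16 = 2214413.4375.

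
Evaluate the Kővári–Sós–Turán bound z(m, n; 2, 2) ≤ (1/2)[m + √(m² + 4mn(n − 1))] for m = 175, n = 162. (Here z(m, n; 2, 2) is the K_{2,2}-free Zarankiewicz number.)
z(175, 162; 2, 2) ≤ (1/2)[175 + √(175² + 4·175·162·161)] = (1/2)[175 + √18288025] = 2225.725

Kővári–Sós–Turán: let r_1, ..., r_175 be the row sums and z = Σ r_i the total number of 1s. Each pair of columns can share at most one row with both entries 1 (else a 2×2 all-ones block appears), so Σ_i C(r_i, 2) ≤ C(162, 2) = 13041. By convexity Σ_i C(r_i, 2) ≥ 175·C(z/175, 2) = z(z − 175)/(2·175), giving z² − 175z − 175·162·161 ≤ 0 and hence z ≤ (1/2)[175 + √(30625 + 4·4564350)] = (1/2)[175 + √18288025] ≈ (1/2)(175 + 4276.45) = 2225.725.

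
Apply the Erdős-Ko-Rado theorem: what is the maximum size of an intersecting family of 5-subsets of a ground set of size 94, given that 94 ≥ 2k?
max |F| = C(93, 4) = 2919735

The Erdős-Ko-Rado theorem states: for n ≥ 2k, an intersecting family of k-subsets of an n-element set has size at most C(n − 1, k − 1), with equality for 'star' families {A ⊆ [n] : |A| = k, i ∈ A} (fix an element i). For n = 94, k = 5: C(93, 4) = 2919735.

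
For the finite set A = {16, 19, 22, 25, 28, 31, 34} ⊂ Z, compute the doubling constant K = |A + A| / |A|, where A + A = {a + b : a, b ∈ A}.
K = |A + A| / |A| = 13/7

Enumerate A + A = {a + b : a, b ∈ A}. With |A| = 7, there are |A|^2 = 49 ordered sum pairs; collecting distinct values, A + A = {32, 35, 38, 41, 44, 47, 50, 53, 56, 59, 62, 65, 68}, so |A + A| = 13. Thus K = 13/7. Here |A + A| = 2|A| − 1 = 13, the minimum possible — so K = 13/7 is minimal, which holds iff A is an arithmetic progression.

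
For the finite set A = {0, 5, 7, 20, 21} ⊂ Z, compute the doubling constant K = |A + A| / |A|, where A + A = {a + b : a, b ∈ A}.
K = |A + A| / |A| = 15/5 = 3

Enumerate A + A = {a + b : a, b ∈ A}. With |A| = 5, there are |A|^2 = 25 ordered sum pairs; collecting distinct values, A + A = {0, 5, 7, 10, 12, 14, 20, 21, 25, 26, 27, 28, 40, 41, 42}, so |A + A| = 15. Thus K = 15/5 = 3. For comparison, the minimum possible |A + A| over all 5-element sets is 2·5 − 1 = 9 (so min K = 9/5), attained only by arithmetic progressions.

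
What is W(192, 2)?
W(192, 2) = 192 + 1 = 193

A 2-term AP is any pair of integers, so a monochromatic 2-AP exists iff some colour is used at least twice. With 192 colours, the colouring i ↦ i on {1, ..., 192} uses each colour once, avoiding any monochromatic pair, so W(192, 2) > 192. For {1, ..., 193}, pigeonhole forces two integers of the same colour, which form a monochromatic 2-AP. Hence W(192, 2) = 193.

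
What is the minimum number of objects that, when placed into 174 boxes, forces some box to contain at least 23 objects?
n = (23 − 1)·174 + 1 = 3829

By the generalised pigeonhole principle, to guarantee some box contains ≥ r objects we need more than (r − 1) · k objects total. Threshold: n = (r − 1) · k + 1. With r = 23 and k = 174: n = 22 · 174 + 1 = 3828 + 1 = 3829. For n = 3828 = 22 · 174, we can put exactly 22 objects in every box, avoiding 23 in any single one — so 3829 is tight.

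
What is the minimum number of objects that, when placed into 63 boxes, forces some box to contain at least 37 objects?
n = (37 − 1)·63 + 1 = 2269

By the generalised pigeonhole principle, to guarantee some box contains ≥ r objects we need more than (r − 1) · k objects total. Threshold: n = (r − 1) · k + 1. With r = 37 and k = 63: n = 36 · 63 + 1 = 2268 + 1 = 2269. For n = 2268 = 36 · 63, we can put exactly 36 objects in every box, avoiding 37 in any single one — so 2269 is tight.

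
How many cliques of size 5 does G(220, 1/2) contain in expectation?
E[# K_5] = C(220, 5) · (1/2)^C(5, 2) = 4102565544 / 2^10 = 512820693/128 = 4006411.6640625

For each 5-subset S of vertices (there are C(220, 5) = 4102565544 such S), let X_S = 1 if S induces a K_5 (all C(5, 2) = 10 edges present). Then P(X_S = 1) = (1/2)^10 = 1/1024. By linearity of expectation, E[# K_5] = C(220, 5) · (1/2)^10 = 4102565544 / 1024 = 512820693/128 = 4006411.6640625.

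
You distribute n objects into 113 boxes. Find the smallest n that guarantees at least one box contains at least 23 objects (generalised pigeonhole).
n = (23 − 1)·113 + 1 = 2487

By the generalised pigeonhole principle, to guarantee some box contains ≥ r objects we need more than (r − 1) · k objects total. Threshold: n = (r − 1) · k + 1. With r = 23 and k = 113: n = 22 · 113 + 1 = 2486 + 1 = 2487. For n = 2486 = 22 · 113, we can put exactly 22 objects in every box, avoiding 23 in any single one — so 2487 is tight.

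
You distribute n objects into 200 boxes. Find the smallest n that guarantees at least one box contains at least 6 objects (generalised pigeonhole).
n = (6 − 1)·200 + 1 = 1001

By the generalised pigeonhole principle, to guarantee some box contains ≥ r objects we need more than (r − 1) · k objects total. Threshold: n = (r − 1) · k + 1. With r = 6 and k = 200: n = 5 · 200 + 1 = 1000 + 1 = 1001. For n = 1000 = 5 · 200, we can put exactly 5 objects in every box, avoiding 6 in any single one — so 1001 is tight.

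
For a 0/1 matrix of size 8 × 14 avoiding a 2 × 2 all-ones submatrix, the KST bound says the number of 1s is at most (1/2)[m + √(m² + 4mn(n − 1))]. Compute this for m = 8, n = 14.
z(8, 14; 2, 2) ≤ (1/2)[8 + √(8² + 4·8·14·13)] = (1/2)[8 + √5888] = 42.3667

Kővári–Sós–Turán: let r_1, ..., r_8 be the row sums and z = Σ r_i the total number of 1s. Each pair of columns can share at most one row with both entries 1 (else a 2×2 all-ones block appears), so Σ_i C(r_i, 2) ≤ C(14, 2) = 91. By convexity Σ_i C(r_i, 2) ≥ 8·C(z/8, 2) = z(z − 8)/(2·8), giving z² − 8z − 8·14·13 ≤ 0 and hence z ≤ (1/2)[8 + √(64 + 4·1456)] = (1/2)[8 + √5888] ≈ (1/2)(8 + 76.7333) = 42.3667.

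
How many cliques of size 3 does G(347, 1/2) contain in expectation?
E[# K_3] = C(347, 3) · (1/2)^C(3, 2) = 6903565 / 2^3 = 862945.625

For each 3-subset S of vertices (there are C(347, 3) = 6903565 such S), let X_S = 1 if S induces a K_3 (all C(3, 2) = 3 edges present). Then P(X_S = 1) = (1/2)^3 = 1/8. By linearity of expectation, E[# K_3] = C(347, 3) · (1/2)^3 = 6903565 / 8 = 862945.625.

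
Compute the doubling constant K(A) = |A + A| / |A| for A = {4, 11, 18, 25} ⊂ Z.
K = |A + A| / |A| = 7/4

Enumerate A + A = {a + b : a, b ∈ A}. With |A| = 4, there are |A|^2 = 16 ordered sum pairs; collecting distinct values, A + A = {8, 15, 22, 29, 36, 43, 50}, so |A + A| = 7. Thus K = 7/4. Here |A + A| = 2|A| − 1 = 7, the minimum possible — so K = 7/4 is minimal, which holds iff A is an arithmetic progression.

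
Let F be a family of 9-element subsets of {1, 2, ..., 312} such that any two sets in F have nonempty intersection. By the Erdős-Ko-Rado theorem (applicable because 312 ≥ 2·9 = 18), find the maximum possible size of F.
max |F| = C(311, 8) = 1982184064041390

Erdős-Ko-Rado (1961): when n ≥ 2k, max |F| = C(n−1, k−1). The bound is attained by the star {A : i ∈ A} for any fixed i ∈ [n]. Here C(312−1, 9−1) = C(311, 8) = 1982184064041390.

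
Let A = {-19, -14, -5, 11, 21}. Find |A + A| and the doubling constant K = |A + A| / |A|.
K = |A + A| / |A| = 15/5 = 3

Enumerate A + A = {a + b : a, b ∈ A}. With |A| = 5, there are |A|^2 = 25 ordered sum pairs; collecting distinct values, A + A = {-38, -33, -28, -24, -19, -10, -8, -3, 2, 6, 7, 16, 22, 32, 42}, so |A + A| = 15. Thus K = 15/5 = 3. For comparison, the minimum possible |A + A| over all 5-element sets is 2·5 − 1 = 9 (so min K = 9/5), attained only by arithmetic progressions.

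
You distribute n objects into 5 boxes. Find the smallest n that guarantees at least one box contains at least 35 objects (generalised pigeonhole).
n = (35 − 1)·5 + 1 = 171

By the generalised pigeonhole principle, to guarantee some box contains ≥ r objects we need more than (r − 1) · k objects total. Threshold: n = (r − 1) · k + 1. With r = 35 and k = 5: n = 34 · 5 + 1 = 170 + 1 = 171. For n = 170 = 34 · 5, we can put exactly 34 objects in every box, avoiding 35 in any single one — so 171 is tight.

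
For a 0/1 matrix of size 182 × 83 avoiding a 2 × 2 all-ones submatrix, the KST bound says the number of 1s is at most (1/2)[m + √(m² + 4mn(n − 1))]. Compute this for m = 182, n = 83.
z(182, 83; 2, 2) ≤ (1/2)[182 + √(182² + 4·182·83·82)] = (1/2)[182 + √4987892] = 1207.6795

Kővári–Sós–Turán: let r_1, ..., r_182 be the row sums and z = Σ r_i the total number of 1s. Each pair of columns can share at most one row with both entries 1 (else a 2×2 all-ones block appears), so Σ_i C(r_i, 2) ≤ C(83, 2) = 3403. By convexity Σ_i C(r_i, 2) ≥ 182·C(z/182, 2) = z(z − 182)/(2·182), giving z² − 182z − 182·83·82 ≤ 0 and hence z ≤ (1/2)[182 + √(33124 + 4·1238692)] = (1/2)[182 + √4987892] ≈ (1/2)(182 + 2233.3589) = 1207.6795.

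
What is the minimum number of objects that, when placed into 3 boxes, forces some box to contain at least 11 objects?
n = (11 − 1)·3 + 1 = 31

By the generalised pigeonhole principle, to guarantee some box contains ≥ r objects we need more than (r − 1) · k objects total. Threshold: n = (r − 1) · k + 1. With r = 11 and k = 3: n = 10 · 3 + 1 = 30 + 1 = 31. For n = 30 = 10 · 3, we can put exactly 10 objects in every box, avoiding 11 in any single one — so 31 is tight.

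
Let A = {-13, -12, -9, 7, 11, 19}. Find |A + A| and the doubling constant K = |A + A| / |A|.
K = |A + A| / |A| = 20/6 = 10/3

Enumerate A + A = {a + b : a, b ∈ A}. With |A| = 6, there are |A|^2 = 36 ordered sum pairs; collecting distinct values, A + A = {-26, -25, -24, -22, -21, -18, -6, -5, -2, -1, 2, 6, 7, 10, 14, 18, 22, 26, 30, 38}, so |A + A| = 20. Thus K = 20/6 = 10/3. For comparison, the minimum possible |A + A| over all 6-element sets is 2·6 − 1 = 11 (so min K = 11/6), attained only by arithmetic progressions.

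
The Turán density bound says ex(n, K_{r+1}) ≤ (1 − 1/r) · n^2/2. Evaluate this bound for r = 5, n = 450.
Turán density bound = (4/5) · 450^2/2 = 81000

Turán's theorem: ex(n, K_{r+1}) is achieved by the complete r-partite Turán graph T(n, r) with parts as balanced as possible, and is at most (1 − 1/r) · n^2/2. For r = 5, n = 450: the density bound is (4/5) · 202500/2 = 81000. Since 5 ∣ 450, the Turán graph T(450, 5) has parts of equal size 90, and its edge count e(T(450, 5)) = 81000 attains the density bound exactly.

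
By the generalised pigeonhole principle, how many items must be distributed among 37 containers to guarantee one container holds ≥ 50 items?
n = (50 − 1)·37 + 1 = 1814

By the generalised pigeonhole principle, to guarantee some box contains ≥ r objects we need more than (r − 1) · k objects total. Threshold: n = (r − 1) · k + 1. With r = 50 and k = 37: n = 49 · 37 + 1 = 1813 + 1 = 1814. For n = 1813 = 49 · 37, we can put exactly 49 objects in every box, avoiding 50 in any single one — so 1814 is tight.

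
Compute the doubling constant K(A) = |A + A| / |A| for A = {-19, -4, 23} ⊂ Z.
K = |A + A| / |A| = 6/3 = 2

Enumerate A + A = {a + b : a, b ∈ A}. With |A| = 3, there are |A|^2 = 9 ordered sum pairs; collecting distinct values, A + A = {-38, -23, -8, 4, 19, 46}, so |A + A| = 6. Thus K = 6/3 = 2. For comparison, the minimum possible |A + A| over all 3-element sets is 2·3 − 1 = 5 (so min K = 5/3), attained only by arithmetic progressions.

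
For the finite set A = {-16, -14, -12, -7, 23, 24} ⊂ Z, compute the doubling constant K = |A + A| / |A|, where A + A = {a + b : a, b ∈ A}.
K = |A + A| / |A| = 20/6 = 10/3

Enumerate A + A = {a + b : a, b ∈ A}. With |A| = 6, there are |A|^2 = 36 ordered sum pairs; collecting distinct values, A + A = {-32, -30, -28, -26, -24, -23, -21, -19, -14, 7, 8, 9, 10, 11, 12, 16, 17, 46, 47, 48}, so |A + A| = 20. Thus K = 20/6 = 10/3. For comparison, the minimum possible |A + A| over all 6-element sets is 2·6 − 1 = 11 (so min K = 11/6), attained only by arithmetic progressions.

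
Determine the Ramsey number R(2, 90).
R(2, 90) = 90

R(2, k) = k for all k ≥ 2: in a 2-colouring of K_k, either some edge is red (a red K_2) or all edges are blue (a blue K_k). And K_{89} coloured all-blue has no blue K_90, so R(2, 90) > 89. Hence R(2, 90) = 90.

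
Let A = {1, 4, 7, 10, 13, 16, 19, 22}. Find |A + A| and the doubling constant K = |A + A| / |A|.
K = |A + A| / |A| = 15/8

Enumerate A + A = {a + b : a, b ∈ A}. With |A| = 8, there are |A|^2 = 64 ordered sum pairs; collecting distinct values, A + A = {2, 5, 8, 11, 14, 17, 20, 23, 26, 29, 32, 35, 38, 41, 44}, so |A + A| = 15. Thus K = 15/8. Here |A + A| = 2|A| − 1 = 15, the minimum possible — so K = 15/8 is minimal, which holds iff A is an arithmetic progression.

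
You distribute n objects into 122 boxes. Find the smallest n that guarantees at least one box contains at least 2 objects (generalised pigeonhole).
n = (2 − 1)·122 + 1 = 123

By the generalised pigeonhole principle, to guarantee some box contains ≥ r objects we need more than (r − 1) · k objects total. Threshold: n = (r − 1) · k + 1. With r = 2 and k = 122: n = 1 · 122 + 1 = 122 + 1 = 123. For n = 122 = 1 · 122, we can put exactly 1 objects in every box, avoiding 2 in any single one — so 123 is tight.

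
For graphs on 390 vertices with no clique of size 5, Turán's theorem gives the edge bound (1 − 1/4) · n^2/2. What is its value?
Turán density bound = (3/4) · 390^2/2 = 114075/2 ≈ 57037.5

Turán's theorem: ex(n, K_{r+1}) is achieved by the complete r-partite Turán graph T(n, r) with parts as balanced as possible, and is at most (1 − 1/r) · n^2/2. For r = 4, n = 390: the density bound is (3/4) · 152100/2 = 114075/2 ≈ 57037.5. The integer-valued extremum is e(T(390, 4)) = 57037, which is strictly less than the density bound 114075/2 since 4 ∤ 390 (the parts of T(390, 4) cannot all be equal).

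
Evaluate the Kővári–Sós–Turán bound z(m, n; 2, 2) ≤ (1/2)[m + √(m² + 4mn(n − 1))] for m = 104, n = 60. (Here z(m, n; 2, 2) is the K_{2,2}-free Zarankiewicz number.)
z(104, 60; 2, 2) ≤ (1/2)[104 + √(104² + 4·104·60·59)] = (1/2)[104 + √1483456] = 660.986

Kővári–Sós–Turán: let r_1, ..., r_104 be the row sums and z = Σ r_i the total number of 1s. Each pair of columns can share at most one row with both entries 1 (else a 2×2 all-ones block appears), so Σ_i C(r_i, 2) ≤ C(60, 2) = 1770. By convexity Σ_i C(r_i, 2) ≥ 104·C(z/104, 2) = z(z − 104)/(2·104), giving z² − 104z − 104·60·59 ≤ 0 and hence z ≤ (1/2)[104 + √(10816 + 4·368160)] = (1/2)[104 + √1483456] ≈ (1/2)(104 + 1217.9721) = 660.986.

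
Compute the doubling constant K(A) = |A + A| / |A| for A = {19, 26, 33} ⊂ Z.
K = |A + A| / |A| = 5/3

Enumerate A + A = {a + b : a, b ∈ A}. With |A| = 3, there are |A|^2 = 9 ordered sum pairs; collecting distinct values, A + A = {38, 45, 52, 59, 66}, so |A + A| = 5. Thus K = 5/3. Here |A + A| = 2|A| − 1 = 5, the minimum possible — so K = 5/3 is minimal, which holds iff A is an arithmetic progression.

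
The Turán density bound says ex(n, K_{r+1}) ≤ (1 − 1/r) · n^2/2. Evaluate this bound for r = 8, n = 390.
Turán density bound = (7/8) · 390^2/2 = 266175/4 ≈ 66543.75

Turán's theorem: ex(n, K_{r+1}) is achieved by the complete r-partite Turán graph T(n, r) with parts as balanced as possible, and is at most (1 − 1/r) · n^2/2. For r = 8, n = 390: the density bound is (7/8) · 152100/2 = 266175/4 ≈ 66543.75. The integer-valued extremum is e(T(390, 8)) = 66543, which is strictly less than the density bound 266175/4 since 8 ∤ 390 (the parts of T(390, 8) cannot all be equal).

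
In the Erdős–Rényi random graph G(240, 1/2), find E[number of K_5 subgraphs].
E[# K_5] = C(240, 5) · (1/2)^C(5, 2) = 6363048048 / 2^10 = 397690503/64 = 6213914.109375

For each 5-subset S of vertices (there are C(240, 5) = 6363048048 such S), let X_S = 1 if S induces a K_5 (all C(5, 2) = 10 edges present). Then P(X_S = 1) = (1/2)^10 = 1/1024. By linearity of expectation, E[# K_5] = C(240, 5) · (1/2)^10 = 6363048048 / 1024 = 397690503/64 = 6213914.109375.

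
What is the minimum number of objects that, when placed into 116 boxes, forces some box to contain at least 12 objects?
n = (12 − 1)·116 + 1 = 1277

By the generalised pigeonhole principle, to guarantee some box contains ≥ r objects we need more than (r − 1) · k objects total. Threshold: n = (r − 1) · k + 1. With r = 12 and k = 116: n = 11 · 116 + 1 = 1276 + 1 = 1277. For n = 1276 = 11 · 116, we can put exactly 11 objects in every box, avoiding 12 in any single one — so 1277 is tight.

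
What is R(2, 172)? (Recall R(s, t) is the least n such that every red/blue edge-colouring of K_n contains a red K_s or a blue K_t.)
R(2, 172) = 172

R(2, k) = k for all k ≥ 2: in a 2-colouring of K_k, either some edge is red (a red K_2) or all edges are blue (a blue K_k). And K_{171} coloured all-blue has no blue K_172, so R(2, 172) > 171. Hence R(2, 172) = 172.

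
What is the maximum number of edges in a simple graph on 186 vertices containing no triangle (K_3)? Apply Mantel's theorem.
ex(186, K_3) = ⌊186^2/4⌋ = 8649

Mantel (1907): a triangle-free graph on n vertices has at most ⌊n^2/4⌋ edges, with equality for the complete bipartite graph K_{⌊n/2⌋, ⌈n/2⌉}. For n = 186: ⌊186^2/4⌋ = ⌊34596/4⌋ = 8649. The extremal graph is K_{93, 93}, which has 93·93 = 8649 edges.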